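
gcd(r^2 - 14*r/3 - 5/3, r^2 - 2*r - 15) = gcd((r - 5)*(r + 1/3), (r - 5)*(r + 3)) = r - 5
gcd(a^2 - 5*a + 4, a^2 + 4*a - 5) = a - 1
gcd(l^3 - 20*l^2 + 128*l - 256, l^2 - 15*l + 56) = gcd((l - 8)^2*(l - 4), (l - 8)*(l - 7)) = l - 8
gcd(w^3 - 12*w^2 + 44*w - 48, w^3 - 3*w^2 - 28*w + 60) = w^2 - 8*w + 12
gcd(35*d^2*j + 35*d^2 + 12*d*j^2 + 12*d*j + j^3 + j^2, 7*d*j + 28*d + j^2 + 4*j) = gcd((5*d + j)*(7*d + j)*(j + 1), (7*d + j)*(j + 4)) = 7*d + j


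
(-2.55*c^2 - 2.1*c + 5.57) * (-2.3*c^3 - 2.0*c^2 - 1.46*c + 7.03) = 5.865*c^5 + 9.93*c^4 - 4.888*c^3 - 26.0005*c^2 - 22.8952*c + 39.1571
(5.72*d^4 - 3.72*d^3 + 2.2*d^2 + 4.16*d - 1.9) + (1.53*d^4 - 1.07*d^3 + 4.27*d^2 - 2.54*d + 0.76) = 7.25*d^4 - 4.79*d^3 + 6.47*d^2 + 1.62*d - 1.14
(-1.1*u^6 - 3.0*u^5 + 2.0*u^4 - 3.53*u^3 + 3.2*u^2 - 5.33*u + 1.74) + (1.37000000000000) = -1.1*u^6 - 3.0*u^5 + 2.0*u^4 - 3.53*u^3 + 3.2*u^2 - 5.33*u + 3.11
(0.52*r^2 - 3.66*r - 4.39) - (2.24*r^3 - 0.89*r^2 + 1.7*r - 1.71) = -2.24*r^3 + 1.41*r^2 - 5.36*r - 2.68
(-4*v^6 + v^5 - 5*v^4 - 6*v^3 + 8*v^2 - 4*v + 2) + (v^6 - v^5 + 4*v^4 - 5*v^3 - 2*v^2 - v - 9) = -3*v^6 - v^4 - 11*v^3 + 6*v^2 - 5*v - 7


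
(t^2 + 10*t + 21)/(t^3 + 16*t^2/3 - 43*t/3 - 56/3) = 3*(t + 3)/(3*t^2 - 5*t - 8)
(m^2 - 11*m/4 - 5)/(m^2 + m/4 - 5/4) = (m - 4)/(m - 1)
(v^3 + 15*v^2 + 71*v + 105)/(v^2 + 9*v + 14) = (v^2 + 8*v + 15)/(v + 2)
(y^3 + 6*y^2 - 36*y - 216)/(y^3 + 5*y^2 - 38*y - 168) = (y^2 + 12*y + 36)/(y^2 + 11*y + 28)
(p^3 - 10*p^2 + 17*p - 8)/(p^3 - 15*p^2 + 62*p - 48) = (p - 1)/(p - 6)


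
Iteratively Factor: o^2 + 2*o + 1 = (o + 1)*(o + 1)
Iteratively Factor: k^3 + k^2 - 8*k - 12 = (k + 2)*(k^2 - k - 6) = (k + 2)^2*(k - 3)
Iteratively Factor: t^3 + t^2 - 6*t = (t)*(t^2 + t - 6) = t*(t - 2)*(t + 3)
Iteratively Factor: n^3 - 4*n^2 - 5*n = (n - 5)*(n^2 + n) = (n - 5)*(n + 1)*(n)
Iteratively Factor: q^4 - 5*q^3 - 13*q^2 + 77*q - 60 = (q - 1)*(q^3 - 4*q^2 - 17*q + 60) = (q - 3)*(q - 1)*(q^2 - q - 20) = (q - 5)*(q - 3)*(q - 1)*(q + 4)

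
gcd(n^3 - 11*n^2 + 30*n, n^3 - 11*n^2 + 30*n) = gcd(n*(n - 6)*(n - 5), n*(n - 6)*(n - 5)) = n^3 - 11*n^2 + 30*n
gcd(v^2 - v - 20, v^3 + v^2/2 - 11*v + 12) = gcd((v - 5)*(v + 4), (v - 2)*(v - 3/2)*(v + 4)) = v + 4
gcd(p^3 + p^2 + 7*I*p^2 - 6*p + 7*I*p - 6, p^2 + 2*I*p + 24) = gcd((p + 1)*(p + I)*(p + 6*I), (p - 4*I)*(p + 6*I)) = p + 6*I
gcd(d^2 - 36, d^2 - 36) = d^2 - 36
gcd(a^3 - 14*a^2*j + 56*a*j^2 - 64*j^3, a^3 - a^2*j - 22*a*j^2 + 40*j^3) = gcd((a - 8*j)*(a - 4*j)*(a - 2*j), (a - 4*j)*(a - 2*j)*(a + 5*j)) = a^2 - 6*a*j + 8*j^2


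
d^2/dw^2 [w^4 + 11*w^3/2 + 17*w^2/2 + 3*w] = 12*w^2 + 33*w + 17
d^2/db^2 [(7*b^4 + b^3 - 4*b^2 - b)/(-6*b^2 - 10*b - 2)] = (-63*b^6 - 315*b^5 - 588*b^4 - 353*b^3 - 93*b^2 - 12*b - 1)/(27*b^6 + 135*b^5 + 252*b^4 + 215*b^3 + 84*b^2 + 15*b + 1)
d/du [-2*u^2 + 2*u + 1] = 2 - 4*u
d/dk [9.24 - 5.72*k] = -5.72000000000000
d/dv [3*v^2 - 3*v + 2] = 6*v - 3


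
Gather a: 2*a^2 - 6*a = 2*a^2 - 6*a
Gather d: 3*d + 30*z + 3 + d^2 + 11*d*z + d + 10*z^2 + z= d^2 + d*(11*z + 4) + 10*z^2 + 31*z + 3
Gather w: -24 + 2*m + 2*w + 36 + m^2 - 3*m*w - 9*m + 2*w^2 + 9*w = m^2 - 7*m + 2*w^2 + w*(11 - 3*m) + 12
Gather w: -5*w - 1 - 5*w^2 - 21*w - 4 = -5*w^2 - 26*w - 5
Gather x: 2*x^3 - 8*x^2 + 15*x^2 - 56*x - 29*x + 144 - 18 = 2*x^3 + 7*x^2 - 85*x + 126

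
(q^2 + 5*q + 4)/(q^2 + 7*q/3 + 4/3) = 3*(q + 4)/(3*q + 4)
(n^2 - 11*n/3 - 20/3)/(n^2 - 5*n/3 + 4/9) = 3*(3*n^2 - 11*n - 20)/(9*n^2 - 15*n + 4)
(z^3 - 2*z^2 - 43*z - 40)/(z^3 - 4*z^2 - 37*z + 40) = (z + 1)/(z - 1)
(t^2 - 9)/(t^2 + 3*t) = (t - 3)/t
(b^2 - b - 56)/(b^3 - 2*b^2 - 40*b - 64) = (b + 7)/(b^2 + 6*b + 8)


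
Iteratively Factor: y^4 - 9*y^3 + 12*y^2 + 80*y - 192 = (y - 4)*(y^3 - 5*y^2 - 8*y + 48) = (y - 4)^2*(y^2 - y - 12) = (y - 4)^3*(y + 3)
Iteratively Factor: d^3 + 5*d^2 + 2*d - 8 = (d + 4)*(d^2 + d - 2) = (d - 1)*(d + 4)*(d + 2)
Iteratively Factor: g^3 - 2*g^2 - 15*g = (g)*(g^2 - 2*g - 15) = g*(g - 5)*(g + 3)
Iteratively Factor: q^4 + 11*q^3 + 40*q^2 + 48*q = (q + 3)*(q^3 + 8*q^2 + 16*q) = (q + 3)*(q + 4)*(q^2 + 4*q) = (q + 3)*(q + 4)^2*(q)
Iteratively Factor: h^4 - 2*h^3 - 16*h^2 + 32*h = (h + 4)*(h^3 - 6*h^2 + 8*h) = (h - 2)*(h + 4)*(h^2 - 4*h) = (h - 4)*(h - 2)*(h + 4)*(h)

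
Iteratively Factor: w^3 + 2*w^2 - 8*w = (w - 2)*(w^2 + 4*w) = (w - 2)*(w + 4)*(w)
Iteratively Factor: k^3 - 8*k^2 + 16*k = (k - 4)*(k^2 - 4*k) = k*(k - 4)*(k - 4)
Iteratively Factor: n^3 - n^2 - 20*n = (n - 5)*(n^2 + 4*n) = (n - 5)*(n + 4)*(n)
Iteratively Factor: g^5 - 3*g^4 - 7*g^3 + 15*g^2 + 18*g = (g - 3)*(g^4 - 7*g^2 - 6*g) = (g - 3)^2*(g^3 + 3*g^2 + 2*g) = (g - 3)^2*(g + 2)*(g^2 + g) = (g - 3)^2*(g + 1)*(g + 2)*(g)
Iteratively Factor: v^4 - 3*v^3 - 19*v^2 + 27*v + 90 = (v + 2)*(v^3 - 5*v^2 - 9*v + 45) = (v - 3)*(v + 2)*(v^2 - 2*v - 15) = (v - 3)*(v + 2)*(v + 3)*(v - 5)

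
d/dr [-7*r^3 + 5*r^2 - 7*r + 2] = -21*r^2 + 10*r - 7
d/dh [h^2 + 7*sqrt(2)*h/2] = 2*h + 7*sqrt(2)/2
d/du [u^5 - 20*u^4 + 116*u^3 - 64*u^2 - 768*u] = 5*u^4 - 80*u^3 + 348*u^2 - 128*u - 768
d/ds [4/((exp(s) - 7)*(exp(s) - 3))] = 8*(5 - exp(s))*exp(s)/(exp(4*s) - 20*exp(3*s) + 142*exp(2*s) - 420*exp(s) + 441)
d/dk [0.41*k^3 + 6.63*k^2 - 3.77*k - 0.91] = 1.23*k^2 + 13.26*k - 3.77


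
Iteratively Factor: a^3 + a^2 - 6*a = (a + 3)*(a^2 - 2*a) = a*(a + 3)*(a - 2)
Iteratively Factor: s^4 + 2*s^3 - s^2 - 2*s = (s - 1)*(s^3 + 3*s^2 + 2*s) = (s - 1)*(s + 2)*(s^2 + s) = s*(s - 1)*(s + 2)*(s + 1)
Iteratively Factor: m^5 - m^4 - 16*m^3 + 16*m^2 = (m)*(m^4 - m^3 - 16*m^2 + 16*m) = m*(m - 4)*(m^3 + 3*m^2 - 4*m) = m*(m - 4)*(m - 1)*(m^2 + 4*m) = m^2*(m - 4)*(m - 1)*(m + 4)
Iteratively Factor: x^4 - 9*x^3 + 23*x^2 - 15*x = (x - 1)*(x^3 - 8*x^2 + 15*x) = (x - 3)*(x - 1)*(x^2 - 5*x) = x*(x - 3)*(x - 1)*(x - 5)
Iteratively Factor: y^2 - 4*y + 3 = (y - 1)*(y - 3)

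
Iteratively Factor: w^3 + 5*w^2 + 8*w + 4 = (w + 2)*(w^2 + 3*w + 2) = (w + 2)^2*(w + 1)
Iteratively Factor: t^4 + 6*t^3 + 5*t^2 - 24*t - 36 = (t + 3)*(t^3 + 3*t^2 - 4*t - 12) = (t - 2)*(t + 3)*(t^2 + 5*t + 6) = (t - 2)*(t + 3)^2*(t + 2)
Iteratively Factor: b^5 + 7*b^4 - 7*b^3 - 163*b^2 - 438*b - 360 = (b - 5)*(b^4 + 12*b^3 + 53*b^2 + 102*b + 72) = (b - 5)*(b + 3)*(b^3 + 9*b^2 + 26*b + 24) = (b - 5)*(b + 2)*(b + 3)*(b^2 + 7*b + 12) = (b - 5)*(b + 2)*(b + 3)^2*(b + 4)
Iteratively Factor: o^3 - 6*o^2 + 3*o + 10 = (o - 2)*(o^2 - 4*o - 5) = (o - 5)*(o - 2)*(o + 1)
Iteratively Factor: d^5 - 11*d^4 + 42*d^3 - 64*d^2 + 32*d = (d)*(d^4 - 11*d^3 + 42*d^2 - 64*d + 32) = d*(d - 2)*(d^3 - 9*d^2 + 24*d - 16) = d*(d - 4)*(d - 2)*(d^2 - 5*d + 4) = d*(d - 4)*(d - 2)*(d - 1)*(d - 4)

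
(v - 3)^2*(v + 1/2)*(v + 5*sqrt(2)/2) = v^4 - 11*v^3/2 + 5*sqrt(2)*v^3/2 - 55*sqrt(2)*v^2/4 + 6*v^2 + 9*v/2 + 15*sqrt(2)*v + 45*sqrt(2)/4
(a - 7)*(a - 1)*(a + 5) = a^3 - 3*a^2 - 33*a + 35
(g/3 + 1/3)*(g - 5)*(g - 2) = g^3/3 - 2*g^2 + g + 10/3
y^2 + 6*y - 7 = (y - 1)*(y + 7)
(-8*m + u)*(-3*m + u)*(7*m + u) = 168*m^3 - 53*m^2*u - 4*m*u^2 + u^3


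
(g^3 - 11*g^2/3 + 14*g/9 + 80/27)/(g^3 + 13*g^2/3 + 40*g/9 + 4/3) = (9*g^2 - 39*g + 40)/(3*(3*g^2 + 11*g + 6))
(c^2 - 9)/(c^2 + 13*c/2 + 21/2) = 2*(c - 3)/(2*c + 7)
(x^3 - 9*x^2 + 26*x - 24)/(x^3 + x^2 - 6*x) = (x^2 - 7*x + 12)/(x*(x + 3))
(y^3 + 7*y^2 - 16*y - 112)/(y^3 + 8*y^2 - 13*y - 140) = (y + 4)/(y + 5)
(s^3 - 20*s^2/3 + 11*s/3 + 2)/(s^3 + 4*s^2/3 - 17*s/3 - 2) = (s^2 - 7*s + 6)/(s^2 + s - 6)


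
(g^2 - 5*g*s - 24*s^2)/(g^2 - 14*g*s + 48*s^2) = (-g - 3*s)/(-g + 6*s)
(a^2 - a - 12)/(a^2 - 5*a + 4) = (a + 3)/(a - 1)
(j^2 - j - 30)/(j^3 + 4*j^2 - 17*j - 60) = (j - 6)/(j^2 - j - 12)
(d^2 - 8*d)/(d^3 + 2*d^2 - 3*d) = (d - 8)/(d^2 + 2*d - 3)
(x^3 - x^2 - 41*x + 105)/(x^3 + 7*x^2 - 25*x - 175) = (x - 3)/(x + 5)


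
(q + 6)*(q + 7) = q^2 + 13*q + 42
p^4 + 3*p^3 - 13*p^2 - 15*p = p*(p - 3)*(p + 1)*(p + 5)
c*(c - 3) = c^2 - 3*c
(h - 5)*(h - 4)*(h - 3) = h^3 - 12*h^2 + 47*h - 60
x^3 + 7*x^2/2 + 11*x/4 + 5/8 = (x + 1/2)^2*(x + 5/2)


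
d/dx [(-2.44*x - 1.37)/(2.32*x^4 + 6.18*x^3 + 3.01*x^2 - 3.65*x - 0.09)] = (16.9824*x^4 + 42.872*x^3 + 32.7442*x^2 + 8.2474*x - 4.7809)/(5.3824*x^8 + 28.6752*x^7 + 52.1588*x^6 + 20.2676*x^5 - 36.4715*x^4 - 23.0854*x^3 + 12.7807*x^2 + 0.657*x + 0.0081)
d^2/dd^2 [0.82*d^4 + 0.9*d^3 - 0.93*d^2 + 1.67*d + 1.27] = 9.84*d^2 + 5.4*d - 1.86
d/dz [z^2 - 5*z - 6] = 2*z - 5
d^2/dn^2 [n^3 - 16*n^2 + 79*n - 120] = 6*n - 32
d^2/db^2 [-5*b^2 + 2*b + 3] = -10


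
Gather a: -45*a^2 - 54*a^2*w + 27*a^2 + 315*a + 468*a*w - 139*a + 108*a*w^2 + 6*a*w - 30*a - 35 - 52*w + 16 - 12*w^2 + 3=a^2*(-54*w - 18) + a*(108*w^2 + 474*w + 146) - 12*w^2 - 52*w - 16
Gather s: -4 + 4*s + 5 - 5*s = 1 - s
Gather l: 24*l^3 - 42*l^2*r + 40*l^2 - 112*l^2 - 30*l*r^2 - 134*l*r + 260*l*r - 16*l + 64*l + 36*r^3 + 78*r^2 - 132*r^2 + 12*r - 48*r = 24*l^3 + l^2*(-42*r - 72) + l*(-30*r^2 + 126*r + 48) + 36*r^3 - 54*r^2 - 36*r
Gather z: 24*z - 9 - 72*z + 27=18 - 48*z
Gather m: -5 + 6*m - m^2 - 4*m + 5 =-m^2 + 2*m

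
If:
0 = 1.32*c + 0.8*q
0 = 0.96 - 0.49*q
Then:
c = -1.19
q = 1.96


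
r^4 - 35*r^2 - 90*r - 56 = (r - 7)*(r + 1)*(r + 2)*(r + 4)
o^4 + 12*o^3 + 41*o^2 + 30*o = o*(o + 1)*(o + 5)*(o + 6)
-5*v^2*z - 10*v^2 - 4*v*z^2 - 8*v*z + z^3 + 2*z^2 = (-5*v + z)*(v + z)*(z + 2)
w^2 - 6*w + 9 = (w - 3)^2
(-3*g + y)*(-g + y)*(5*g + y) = 15*g^3 - 17*g^2*y + g*y^2 + y^3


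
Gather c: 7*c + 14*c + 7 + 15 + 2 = 21*c + 24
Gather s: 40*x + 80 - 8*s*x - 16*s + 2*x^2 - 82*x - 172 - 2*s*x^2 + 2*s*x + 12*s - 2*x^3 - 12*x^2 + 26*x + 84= s*(-2*x^2 - 6*x - 4) - 2*x^3 - 10*x^2 - 16*x - 8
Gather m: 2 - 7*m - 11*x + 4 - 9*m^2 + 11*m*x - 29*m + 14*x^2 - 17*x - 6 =-9*m^2 + m*(11*x - 36) + 14*x^2 - 28*x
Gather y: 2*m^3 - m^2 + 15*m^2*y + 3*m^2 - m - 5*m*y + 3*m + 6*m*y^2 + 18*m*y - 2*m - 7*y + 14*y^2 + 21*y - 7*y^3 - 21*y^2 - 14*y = 2*m^3 + 2*m^2 - 7*y^3 + y^2*(6*m - 7) + y*(15*m^2 + 13*m)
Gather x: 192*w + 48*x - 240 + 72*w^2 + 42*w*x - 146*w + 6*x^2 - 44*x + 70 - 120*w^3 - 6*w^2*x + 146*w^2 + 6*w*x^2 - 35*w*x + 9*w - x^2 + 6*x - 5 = -120*w^3 + 218*w^2 + 55*w + x^2*(6*w + 5) + x*(-6*w^2 + 7*w + 10) - 175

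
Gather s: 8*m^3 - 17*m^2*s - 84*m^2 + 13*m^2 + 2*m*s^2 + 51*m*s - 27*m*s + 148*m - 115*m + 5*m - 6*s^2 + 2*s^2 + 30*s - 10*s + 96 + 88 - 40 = 8*m^3 - 71*m^2 + 38*m + s^2*(2*m - 4) + s*(-17*m^2 + 24*m + 20) + 144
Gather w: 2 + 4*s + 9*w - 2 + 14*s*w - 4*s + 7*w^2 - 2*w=7*w^2 + w*(14*s + 7)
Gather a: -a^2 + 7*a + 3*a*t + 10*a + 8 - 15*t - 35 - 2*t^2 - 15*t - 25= -a^2 + a*(3*t + 17) - 2*t^2 - 30*t - 52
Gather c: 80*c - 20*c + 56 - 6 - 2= 60*c + 48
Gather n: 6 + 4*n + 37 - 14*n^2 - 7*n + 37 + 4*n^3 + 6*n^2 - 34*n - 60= 4*n^3 - 8*n^2 - 37*n + 20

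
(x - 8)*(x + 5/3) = x^2 - 19*x/3 - 40/3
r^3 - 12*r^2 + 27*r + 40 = (r - 8)*(r - 5)*(r + 1)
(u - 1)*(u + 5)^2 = u^3 + 9*u^2 + 15*u - 25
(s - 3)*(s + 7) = s^2 + 4*s - 21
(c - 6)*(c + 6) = c^2 - 36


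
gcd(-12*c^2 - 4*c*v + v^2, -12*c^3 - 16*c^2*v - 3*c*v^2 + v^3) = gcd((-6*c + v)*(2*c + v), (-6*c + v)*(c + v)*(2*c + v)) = -12*c^2 - 4*c*v + v^2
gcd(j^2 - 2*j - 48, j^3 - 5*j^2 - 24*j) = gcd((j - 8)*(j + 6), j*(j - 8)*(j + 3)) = j - 8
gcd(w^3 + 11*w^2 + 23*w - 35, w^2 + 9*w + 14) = w + 7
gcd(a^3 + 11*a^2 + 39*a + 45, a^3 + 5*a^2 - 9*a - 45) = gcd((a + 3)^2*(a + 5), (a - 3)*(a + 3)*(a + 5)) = a^2 + 8*a + 15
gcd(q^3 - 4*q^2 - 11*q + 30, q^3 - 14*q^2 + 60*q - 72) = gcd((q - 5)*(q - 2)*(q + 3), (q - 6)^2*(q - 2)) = q - 2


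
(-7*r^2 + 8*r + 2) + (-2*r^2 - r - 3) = -9*r^2 + 7*r - 1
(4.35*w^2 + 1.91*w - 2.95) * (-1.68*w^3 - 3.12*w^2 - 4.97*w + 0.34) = -7.308*w^5 - 16.7808*w^4 - 22.6227*w^3 + 1.1903*w^2 + 15.3109*w - 1.003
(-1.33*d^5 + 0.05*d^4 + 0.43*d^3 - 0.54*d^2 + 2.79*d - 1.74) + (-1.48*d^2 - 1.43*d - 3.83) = -1.33*d^5 + 0.05*d^4 + 0.43*d^3 - 2.02*d^2 + 1.36*d - 5.57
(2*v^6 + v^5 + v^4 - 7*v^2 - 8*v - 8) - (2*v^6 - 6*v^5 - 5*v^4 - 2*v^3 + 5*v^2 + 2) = 7*v^5 + 6*v^4 + 2*v^3 - 12*v^2 - 8*v - 10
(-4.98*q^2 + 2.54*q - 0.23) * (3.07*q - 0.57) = -15.2886*q^3 + 10.6364*q^2 - 2.1539*q + 0.1311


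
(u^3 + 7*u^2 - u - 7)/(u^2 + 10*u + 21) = (u^2 - 1)/(u + 3)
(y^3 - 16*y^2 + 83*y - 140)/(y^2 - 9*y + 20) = y - 7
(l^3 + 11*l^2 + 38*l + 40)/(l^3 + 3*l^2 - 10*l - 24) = (l + 5)/(l - 3)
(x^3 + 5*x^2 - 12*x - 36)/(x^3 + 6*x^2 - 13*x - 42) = (x + 6)/(x + 7)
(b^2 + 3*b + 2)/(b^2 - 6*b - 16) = (b + 1)/(b - 8)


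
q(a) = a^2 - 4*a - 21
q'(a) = 2*a - 4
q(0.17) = -21.65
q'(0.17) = -3.66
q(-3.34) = 3.52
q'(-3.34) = -10.68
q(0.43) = -22.54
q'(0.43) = -3.14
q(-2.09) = -8.27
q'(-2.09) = -8.18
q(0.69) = -23.28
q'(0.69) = -2.62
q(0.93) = -23.86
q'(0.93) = -2.14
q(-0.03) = -20.88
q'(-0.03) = -4.06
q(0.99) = -23.98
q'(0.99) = -2.02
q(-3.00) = 0.00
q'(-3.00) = -10.00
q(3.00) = -24.00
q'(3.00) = 2.00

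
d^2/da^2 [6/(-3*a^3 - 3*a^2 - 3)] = 4*(-a^2*(3*a + 2)^2 + (3*a + 1)*(a^3 + a^2 + 1))/(a^3 + a^2 + 1)^3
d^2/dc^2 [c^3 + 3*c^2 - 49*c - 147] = 6*c + 6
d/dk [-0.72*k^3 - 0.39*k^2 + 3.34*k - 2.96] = -2.16*k^2 - 0.78*k + 3.34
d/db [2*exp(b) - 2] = 2*exp(b)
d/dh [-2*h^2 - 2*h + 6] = -4*h - 2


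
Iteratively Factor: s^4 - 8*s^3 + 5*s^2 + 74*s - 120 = (s - 2)*(s^3 - 6*s^2 - 7*s + 60) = (s - 5)*(s - 2)*(s^2 - s - 12) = (s - 5)*(s - 4)*(s - 2)*(s + 3)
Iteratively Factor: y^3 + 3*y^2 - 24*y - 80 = (y - 5)*(y^2 + 8*y + 16) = (y - 5)*(y + 4)*(y + 4)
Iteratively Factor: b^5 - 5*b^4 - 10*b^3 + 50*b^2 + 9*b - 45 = (b - 3)*(b^4 - 2*b^3 - 16*b^2 + 2*b + 15) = (b - 3)*(b - 1)*(b^3 - b^2 - 17*b - 15) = (b - 3)*(b - 1)*(b + 3)*(b^2 - 4*b - 5) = (b - 3)*(b - 1)*(b + 1)*(b + 3)*(b - 5)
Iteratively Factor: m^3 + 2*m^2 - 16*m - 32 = (m + 4)*(m^2 - 2*m - 8) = (m + 2)*(m + 4)*(m - 4)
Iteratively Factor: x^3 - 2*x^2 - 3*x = (x)*(x^2 - 2*x - 3) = x*(x - 3)*(x + 1)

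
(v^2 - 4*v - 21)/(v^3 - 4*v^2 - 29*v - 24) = (v - 7)/(v^2 - 7*v - 8)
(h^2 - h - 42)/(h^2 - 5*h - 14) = (h + 6)/(h + 2)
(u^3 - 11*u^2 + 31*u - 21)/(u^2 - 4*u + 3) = u - 7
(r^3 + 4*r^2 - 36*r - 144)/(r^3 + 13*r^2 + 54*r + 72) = (r - 6)/(r + 3)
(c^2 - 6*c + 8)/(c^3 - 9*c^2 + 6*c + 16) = (c - 4)/(c^2 - 7*c - 8)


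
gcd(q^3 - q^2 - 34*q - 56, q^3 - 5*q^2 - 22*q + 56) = q^2 - 3*q - 28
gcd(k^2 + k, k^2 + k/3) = k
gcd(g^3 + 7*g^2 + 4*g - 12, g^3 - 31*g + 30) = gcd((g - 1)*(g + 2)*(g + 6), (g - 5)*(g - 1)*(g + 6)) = g^2 + 5*g - 6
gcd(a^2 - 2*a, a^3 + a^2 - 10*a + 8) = a - 2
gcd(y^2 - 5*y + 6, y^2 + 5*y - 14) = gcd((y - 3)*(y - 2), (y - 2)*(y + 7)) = y - 2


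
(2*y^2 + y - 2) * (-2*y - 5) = -4*y^3 - 12*y^2 - y + 10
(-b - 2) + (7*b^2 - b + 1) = 7*b^2 - 2*b - 1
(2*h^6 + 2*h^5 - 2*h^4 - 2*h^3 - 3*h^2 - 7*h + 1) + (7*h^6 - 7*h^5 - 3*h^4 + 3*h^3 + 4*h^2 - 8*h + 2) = 9*h^6 - 5*h^5 - 5*h^4 + h^3 + h^2 - 15*h + 3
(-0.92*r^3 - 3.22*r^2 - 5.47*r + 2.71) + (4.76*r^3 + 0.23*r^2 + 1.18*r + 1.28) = 3.84*r^3 - 2.99*r^2 - 4.29*r + 3.99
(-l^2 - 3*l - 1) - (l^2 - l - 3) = -2*l^2 - 2*l + 2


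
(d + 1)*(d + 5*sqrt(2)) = d^2 + d + 5*sqrt(2)*d + 5*sqrt(2)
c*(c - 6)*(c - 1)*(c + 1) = c^4 - 6*c^3 - c^2 + 6*c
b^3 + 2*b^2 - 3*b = b*(b - 1)*(b + 3)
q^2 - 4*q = q*(q - 4)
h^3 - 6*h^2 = h^2*(h - 6)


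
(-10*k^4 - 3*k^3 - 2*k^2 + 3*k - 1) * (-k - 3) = 10*k^5 + 33*k^4 + 11*k^3 + 3*k^2 - 8*k + 3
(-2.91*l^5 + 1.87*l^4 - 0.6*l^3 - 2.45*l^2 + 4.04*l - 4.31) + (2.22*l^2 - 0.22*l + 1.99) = -2.91*l^5 + 1.87*l^4 - 0.6*l^3 - 0.23*l^2 + 3.82*l - 2.32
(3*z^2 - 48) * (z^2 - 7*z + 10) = 3*z^4 - 21*z^3 - 18*z^2 + 336*z - 480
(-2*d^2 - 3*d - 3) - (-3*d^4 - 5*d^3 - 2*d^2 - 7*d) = 3*d^4 + 5*d^3 + 4*d - 3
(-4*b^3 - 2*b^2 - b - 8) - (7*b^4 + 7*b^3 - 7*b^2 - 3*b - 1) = -7*b^4 - 11*b^3 + 5*b^2 + 2*b - 7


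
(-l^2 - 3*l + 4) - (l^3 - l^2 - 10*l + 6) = -l^3 + 7*l - 2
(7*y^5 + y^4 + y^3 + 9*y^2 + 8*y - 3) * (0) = 0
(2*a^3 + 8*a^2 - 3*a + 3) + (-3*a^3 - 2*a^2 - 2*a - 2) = -a^3 + 6*a^2 - 5*a + 1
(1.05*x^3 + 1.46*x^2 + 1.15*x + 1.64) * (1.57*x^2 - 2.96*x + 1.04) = 1.6485*x^5 - 0.8158*x^4 - 1.4241*x^3 + 0.6892*x^2 - 3.6584*x + 1.7056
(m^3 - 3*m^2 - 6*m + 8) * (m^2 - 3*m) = m^5 - 6*m^4 + 3*m^3 + 26*m^2 - 24*m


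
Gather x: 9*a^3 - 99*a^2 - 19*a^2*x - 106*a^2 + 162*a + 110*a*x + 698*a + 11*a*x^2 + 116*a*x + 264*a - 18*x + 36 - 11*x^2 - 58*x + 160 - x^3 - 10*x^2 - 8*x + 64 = 9*a^3 - 205*a^2 + 1124*a - x^3 + x^2*(11*a - 21) + x*(-19*a^2 + 226*a - 84) + 260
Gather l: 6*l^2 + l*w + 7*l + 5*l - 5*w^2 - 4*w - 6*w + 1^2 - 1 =6*l^2 + l*(w + 12) - 5*w^2 - 10*w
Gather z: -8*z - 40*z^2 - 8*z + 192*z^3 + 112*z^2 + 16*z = 192*z^3 + 72*z^2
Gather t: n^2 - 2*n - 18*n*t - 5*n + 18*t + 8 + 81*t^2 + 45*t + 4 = n^2 - 7*n + 81*t^2 + t*(63 - 18*n) + 12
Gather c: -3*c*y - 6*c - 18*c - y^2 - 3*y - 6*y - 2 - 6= c*(-3*y - 24) - y^2 - 9*y - 8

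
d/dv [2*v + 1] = 2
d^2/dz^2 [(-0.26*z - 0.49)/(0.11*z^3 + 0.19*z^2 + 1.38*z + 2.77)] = (-0.018876*z^5 - 0.103752*z^4 - 0.103692*z^3 + 0.398238*z^2 + 0.945978000000001*z + 0.637214000000001)/(0.001331*z^9 + 0.006897*z^8 + 0.062007*z^7 + 0.280462*z^6 + 1.125264*z^5 + 3.908415*z^4 + 9.517893*z^3 + 20.199117*z^2 + 31.765806*z + 21.253933)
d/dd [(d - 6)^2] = 2*d - 12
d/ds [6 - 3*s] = -3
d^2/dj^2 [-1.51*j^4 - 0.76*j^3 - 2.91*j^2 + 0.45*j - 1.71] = -18.12*j^2 - 4.56*j - 5.82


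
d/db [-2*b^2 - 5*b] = -4*b - 5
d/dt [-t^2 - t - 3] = -2*t - 1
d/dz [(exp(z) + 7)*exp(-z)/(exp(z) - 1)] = (-exp(2*z) - 14*exp(z) + 7)*exp(-z)/(exp(2*z) - 2*exp(z) + 1)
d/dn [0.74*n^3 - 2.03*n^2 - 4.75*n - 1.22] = 2.22*n^2 - 4.06*n - 4.75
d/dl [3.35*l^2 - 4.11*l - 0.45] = 6.7*l - 4.11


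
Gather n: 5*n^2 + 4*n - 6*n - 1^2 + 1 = 5*n^2 - 2*n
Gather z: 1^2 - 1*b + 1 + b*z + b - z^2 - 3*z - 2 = -z^2 + z*(b - 3)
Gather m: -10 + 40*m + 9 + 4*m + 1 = 44*m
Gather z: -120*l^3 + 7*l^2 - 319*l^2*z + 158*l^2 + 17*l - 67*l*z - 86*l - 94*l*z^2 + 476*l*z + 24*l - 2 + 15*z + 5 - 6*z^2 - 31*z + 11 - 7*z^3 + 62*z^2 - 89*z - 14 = -120*l^3 + 165*l^2 - 45*l - 7*z^3 + z^2*(56 - 94*l) + z*(-319*l^2 + 409*l - 105)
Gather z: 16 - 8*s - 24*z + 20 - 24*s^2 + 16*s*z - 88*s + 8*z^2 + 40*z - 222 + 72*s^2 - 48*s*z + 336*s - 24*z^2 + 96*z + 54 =48*s^2 + 240*s - 16*z^2 + z*(112 - 32*s) - 132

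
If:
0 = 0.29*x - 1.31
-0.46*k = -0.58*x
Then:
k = 5.70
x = 4.52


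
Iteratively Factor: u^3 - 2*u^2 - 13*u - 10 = (u + 2)*(u^2 - 4*u - 5) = (u - 5)*(u + 2)*(u + 1)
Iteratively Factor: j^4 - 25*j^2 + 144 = (j + 4)*(j^3 - 4*j^2 - 9*j + 36) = (j - 4)*(j + 4)*(j^2 - 9) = (j - 4)*(j - 3)*(j + 4)*(j + 3)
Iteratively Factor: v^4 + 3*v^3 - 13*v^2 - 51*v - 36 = (v + 1)*(v^3 + 2*v^2 - 15*v - 36) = (v + 1)*(v + 3)*(v^2 - v - 12) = (v - 4)*(v + 1)*(v + 3)*(v + 3)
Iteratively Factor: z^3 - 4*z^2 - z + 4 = (z - 4)*(z^2 - 1) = (z - 4)*(z - 1)*(z + 1)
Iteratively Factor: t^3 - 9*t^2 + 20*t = (t - 4)*(t^2 - 5*t) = t*(t - 4)*(t - 5)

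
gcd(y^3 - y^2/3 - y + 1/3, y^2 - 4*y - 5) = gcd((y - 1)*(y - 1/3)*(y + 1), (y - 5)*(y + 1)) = y + 1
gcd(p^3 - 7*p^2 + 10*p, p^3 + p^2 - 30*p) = p^2 - 5*p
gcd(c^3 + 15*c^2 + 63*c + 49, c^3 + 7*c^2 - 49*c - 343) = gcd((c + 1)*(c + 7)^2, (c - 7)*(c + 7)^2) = c^2 + 14*c + 49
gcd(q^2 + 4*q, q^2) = q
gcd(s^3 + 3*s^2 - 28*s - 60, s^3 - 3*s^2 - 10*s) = s^2 - 3*s - 10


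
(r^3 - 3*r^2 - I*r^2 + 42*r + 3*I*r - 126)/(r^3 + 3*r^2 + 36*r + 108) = (r^2 + r*(-3 - 7*I) + 21*I)/(r^2 + r*(3 - 6*I) - 18*I)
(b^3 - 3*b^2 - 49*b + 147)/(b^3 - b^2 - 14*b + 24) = (b^2 - 49)/(b^2 + 2*b - 8)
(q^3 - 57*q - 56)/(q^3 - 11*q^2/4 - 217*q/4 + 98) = 4*(q + 1)/(4*q - 7)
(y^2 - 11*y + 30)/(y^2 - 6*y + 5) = (y - 6)/(y - 1)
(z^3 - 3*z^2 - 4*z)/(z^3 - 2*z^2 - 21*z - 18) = z*(z - 4)/(z^2 - 3*z - 18)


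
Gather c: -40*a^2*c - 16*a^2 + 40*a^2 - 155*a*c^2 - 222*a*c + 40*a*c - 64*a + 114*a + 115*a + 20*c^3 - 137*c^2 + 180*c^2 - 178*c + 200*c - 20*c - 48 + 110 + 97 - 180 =24*a^2 + 165*a + 20*c^3 + c^2*(43 - 155*a) + c*(-40*a^2 - 182*a + 2) - 21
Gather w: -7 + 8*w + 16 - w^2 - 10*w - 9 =-w^2 - 2*w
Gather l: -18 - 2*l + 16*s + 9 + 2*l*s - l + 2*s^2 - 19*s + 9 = l*(2*s - 3) + 2*s^2 - 3*s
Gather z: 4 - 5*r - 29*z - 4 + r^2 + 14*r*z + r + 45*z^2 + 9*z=r^2 - 4*r + 45*z^2 + z*(14*r - 20)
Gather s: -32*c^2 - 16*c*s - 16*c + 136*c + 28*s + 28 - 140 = -32*c^2 + 120*c + s*(28 - 16*c) - 112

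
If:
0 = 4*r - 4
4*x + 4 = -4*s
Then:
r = 1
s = -x - 1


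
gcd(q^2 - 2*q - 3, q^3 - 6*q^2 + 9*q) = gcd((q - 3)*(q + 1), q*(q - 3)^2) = q - 3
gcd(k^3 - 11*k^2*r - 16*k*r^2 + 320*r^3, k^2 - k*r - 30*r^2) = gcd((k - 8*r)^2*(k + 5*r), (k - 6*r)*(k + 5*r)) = k + 5*r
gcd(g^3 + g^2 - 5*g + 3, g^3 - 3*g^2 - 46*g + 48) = g - 1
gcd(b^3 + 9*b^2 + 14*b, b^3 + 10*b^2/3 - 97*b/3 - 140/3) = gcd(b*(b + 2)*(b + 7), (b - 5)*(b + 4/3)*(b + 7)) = b + 7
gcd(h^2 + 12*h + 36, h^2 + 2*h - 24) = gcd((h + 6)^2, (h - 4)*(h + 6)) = h + 6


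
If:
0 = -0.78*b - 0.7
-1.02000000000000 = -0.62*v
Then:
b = -0.90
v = 1.65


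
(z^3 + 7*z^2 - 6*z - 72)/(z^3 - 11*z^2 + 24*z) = (z^2 + 10*z + 24)/(z*(z - 8))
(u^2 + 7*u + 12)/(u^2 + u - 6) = (u + 4)/(u - 2)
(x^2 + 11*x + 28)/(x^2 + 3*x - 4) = (x + 7)/(x - 1)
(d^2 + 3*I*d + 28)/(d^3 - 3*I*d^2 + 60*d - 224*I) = (d + 7*I)/(d^2 + I*d + 56)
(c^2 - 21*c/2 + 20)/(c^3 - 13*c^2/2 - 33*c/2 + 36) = (2*c - 5)/(2*c^2 + 3*c - 9)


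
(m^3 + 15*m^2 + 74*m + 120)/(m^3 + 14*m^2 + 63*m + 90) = (m + 4)/(m + 3)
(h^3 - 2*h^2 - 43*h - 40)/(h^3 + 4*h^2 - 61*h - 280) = (h + 1)/(h + 7)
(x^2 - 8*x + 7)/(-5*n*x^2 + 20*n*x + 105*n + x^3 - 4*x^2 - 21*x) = (x - 1)/(-5*n*x - 15*n + x^2 + 3*x)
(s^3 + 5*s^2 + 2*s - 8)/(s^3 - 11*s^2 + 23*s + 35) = (s^3 + 5*s^2 + 2*s - 8)/(s^3 - 11*s^2 + 23*s + 35)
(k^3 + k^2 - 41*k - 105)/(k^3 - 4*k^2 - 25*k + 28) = (k^2 + 8*k + 15)/(k^2 + 3*k - 4)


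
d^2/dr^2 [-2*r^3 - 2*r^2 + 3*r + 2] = -12*r - 4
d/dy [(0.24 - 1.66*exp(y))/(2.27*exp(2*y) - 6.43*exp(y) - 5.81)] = (3.7682*exp(2*y) - 1.0896*exp(y) + 11.1878)*exp(y)/(5.1529*exp(4*y) - 29.1922*exp(3*y) + 14.9675*exp(2*y) + 74.7166*exp(y) + 33.7561)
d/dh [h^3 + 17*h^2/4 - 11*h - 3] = 3*h^2 + 17*h/2 - 11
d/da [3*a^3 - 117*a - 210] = 9*a^2 - 117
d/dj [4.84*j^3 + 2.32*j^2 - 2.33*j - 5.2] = 14.52*j^2 + 4.64*j - 2.33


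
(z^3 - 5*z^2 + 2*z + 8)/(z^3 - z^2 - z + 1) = (z^2 - 6*z + 8)/(z^2 - 2*z + 1)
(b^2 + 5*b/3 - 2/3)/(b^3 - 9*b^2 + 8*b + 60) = (b - 1/3)/(b^2 - 11*b + 30)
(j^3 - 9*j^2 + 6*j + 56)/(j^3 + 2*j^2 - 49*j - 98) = (j - 4)/(j + 7)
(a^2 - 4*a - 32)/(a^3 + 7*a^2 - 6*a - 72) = (a - 8)/(a^2 + 3*a - 18)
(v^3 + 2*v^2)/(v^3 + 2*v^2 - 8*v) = v*(v + 2)/(v^2 + 2*v - 8)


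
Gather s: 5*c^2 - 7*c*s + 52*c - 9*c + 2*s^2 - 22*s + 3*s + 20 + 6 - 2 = 5*c^2 + 43*c + 2*s^2 + s*(-7*c - 19) + 24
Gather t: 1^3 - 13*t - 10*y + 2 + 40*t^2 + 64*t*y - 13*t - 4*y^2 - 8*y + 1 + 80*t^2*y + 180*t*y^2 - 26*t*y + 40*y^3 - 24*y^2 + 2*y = t^2*(80*y + 40) + t*(180*y^2 + 38*y - 26) + 40*y^3 - 28*y^2 - 16*y + 4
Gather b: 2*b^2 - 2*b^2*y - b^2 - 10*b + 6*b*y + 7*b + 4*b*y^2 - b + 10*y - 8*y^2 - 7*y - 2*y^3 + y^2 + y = b^2*(1 - 2*y) + b*(4*y^2 + 6*y - 4) - 2*y^3 - 7*y^2 + 4*y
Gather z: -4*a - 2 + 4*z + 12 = -4*a + 4*z + 10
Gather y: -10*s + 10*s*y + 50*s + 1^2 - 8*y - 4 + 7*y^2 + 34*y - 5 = 40*s + 7*y^2 + y*(10*s + 26) - 8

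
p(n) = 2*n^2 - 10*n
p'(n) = 4*n - 10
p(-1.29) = 16.23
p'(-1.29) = -15.16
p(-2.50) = 37.50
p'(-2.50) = -20.00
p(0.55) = -4.90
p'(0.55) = -7.80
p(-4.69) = 90.89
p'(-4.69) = -28.76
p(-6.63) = 154.21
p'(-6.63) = -36.52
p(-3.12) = 50.67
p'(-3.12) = -22.48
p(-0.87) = 10.21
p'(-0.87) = -13.48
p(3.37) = -10.99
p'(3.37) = 3.48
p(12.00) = 168.00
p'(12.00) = 38.00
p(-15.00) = 600.00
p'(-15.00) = -70.00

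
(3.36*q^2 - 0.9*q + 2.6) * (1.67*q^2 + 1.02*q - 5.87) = 5.6112*q^4 + 1.9242*q^3 - 16.2992*q^2 + 7.935*q - 15.262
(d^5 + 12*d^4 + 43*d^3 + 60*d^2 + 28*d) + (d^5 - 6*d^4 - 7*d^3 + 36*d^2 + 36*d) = 2*d^5 + 6*d^4 + 36*d^3 + 96*d^2 + 64*d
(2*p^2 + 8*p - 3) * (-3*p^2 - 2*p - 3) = -6*p^4 - 28*p^3 - 13*p^2 - 18*p + 9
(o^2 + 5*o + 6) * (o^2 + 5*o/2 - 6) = o^4 + 15*o^3/2 + 25*o^2/2 - 15*o - 36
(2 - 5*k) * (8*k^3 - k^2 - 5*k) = -40*k^4 + 21*k^3 + 23*k^2 - 10*k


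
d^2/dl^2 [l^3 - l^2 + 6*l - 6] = 6*l - 2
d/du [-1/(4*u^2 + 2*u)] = (4*u + 1)/(2*u^2*(2*u + 1)^2)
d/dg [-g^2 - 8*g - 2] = -2*g - 8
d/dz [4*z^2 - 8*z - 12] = 8*z - 8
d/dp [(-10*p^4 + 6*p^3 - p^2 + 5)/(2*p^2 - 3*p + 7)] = (-40*p^5 + 102*p^4 - 316*p^3 + 129*p^2 - 34*p + 15)/(4*p^4 - 12*p^3 + 37*p^2 - 42*p + 49)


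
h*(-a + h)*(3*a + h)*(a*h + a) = -3*a^3*h^2 - 3*a^3*h + 2*a^2*h^3 + 2*a^2*h^2 + a*h^4 + a*h^3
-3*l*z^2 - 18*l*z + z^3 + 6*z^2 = z*(-3*l + z)*(z + 6)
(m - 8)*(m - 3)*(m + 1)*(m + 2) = m^4 - 8*m^3 - 7*m^2 + 50*m + 48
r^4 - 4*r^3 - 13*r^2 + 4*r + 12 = (r - 6)*(r - 1)*(r + 1)*(r + 2)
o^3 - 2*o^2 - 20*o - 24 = (o - 6)*(o + 2)^2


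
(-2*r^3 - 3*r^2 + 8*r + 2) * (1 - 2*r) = 4*r^4 + 4*r^3 - 19*r^2 + 4*r + 2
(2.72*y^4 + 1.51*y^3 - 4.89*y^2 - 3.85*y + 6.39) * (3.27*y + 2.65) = 8.8944*y^5 + 12.1457*y^4 - 11.9888*y^3 - 25.548*y^2 + 10.6928*y + 16.9335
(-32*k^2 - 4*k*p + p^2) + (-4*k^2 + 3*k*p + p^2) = -36*k^2 - k*p + 2*p^2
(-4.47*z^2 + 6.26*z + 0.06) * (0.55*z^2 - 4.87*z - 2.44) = -2.4585*z^4 + 25.2119*z^3 - 19.5464*z^2 - 15.5666*z - 0.1464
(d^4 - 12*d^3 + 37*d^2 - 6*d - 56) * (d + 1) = d^5 - 11*d^4 + 25*d^3 + 31*d^2 - 62*d - 56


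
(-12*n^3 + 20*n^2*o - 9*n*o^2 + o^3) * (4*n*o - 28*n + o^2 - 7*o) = -48*n^4*o + 336*n^4 + 68*n^3*o^2 - 476*n^3*o - 16*n^2*o^3 + 112*n^2*o^2 - 5*n*o^4 + 35*n*o^3 + o^5 - 7*o^4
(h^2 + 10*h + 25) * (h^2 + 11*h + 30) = h^4 + 21*h^3 + 165*h^2 + 575*h + 750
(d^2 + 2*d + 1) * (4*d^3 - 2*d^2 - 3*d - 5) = 4*d^5 + 6*d^4 - 3*d^3 - 13*d^2 - 13*d - 5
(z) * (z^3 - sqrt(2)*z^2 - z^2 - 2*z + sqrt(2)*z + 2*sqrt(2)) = z^4 - sqrt(2)*z^3 - z^3 - 2*z^2 + sqrt(2)*z^2 + 2*sqrt(2)*z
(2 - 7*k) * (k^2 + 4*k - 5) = -7*k^3 - 26*k^2 + 43*k - 10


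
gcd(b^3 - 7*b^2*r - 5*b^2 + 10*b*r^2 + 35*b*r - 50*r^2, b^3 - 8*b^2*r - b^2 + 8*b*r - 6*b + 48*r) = 1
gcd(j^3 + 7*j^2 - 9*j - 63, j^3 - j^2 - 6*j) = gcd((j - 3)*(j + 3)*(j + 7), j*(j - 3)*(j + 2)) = j - 3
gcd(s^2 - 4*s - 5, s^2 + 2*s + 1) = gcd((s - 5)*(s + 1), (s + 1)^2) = s + 1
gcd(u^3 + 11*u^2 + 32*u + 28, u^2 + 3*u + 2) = u + 2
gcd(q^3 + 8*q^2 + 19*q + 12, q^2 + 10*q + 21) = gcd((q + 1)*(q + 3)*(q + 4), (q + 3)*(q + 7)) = q + 3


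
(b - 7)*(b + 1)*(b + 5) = b^3 - b^2 - 37*b - 35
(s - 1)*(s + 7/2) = s^2 + 5*s/2 - 7/2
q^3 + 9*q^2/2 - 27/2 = (q - 3/2)*(q + 3)^2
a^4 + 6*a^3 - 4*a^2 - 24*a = a*(a - 2)*(a + 2)*(a + 6)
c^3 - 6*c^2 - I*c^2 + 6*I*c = c*(c - 6)*(c - I)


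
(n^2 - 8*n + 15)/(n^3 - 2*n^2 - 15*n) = (n - 3)/(n*(n + 3))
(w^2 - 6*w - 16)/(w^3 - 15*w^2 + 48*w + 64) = (w + 2)/(w^2 - 7*w - 8)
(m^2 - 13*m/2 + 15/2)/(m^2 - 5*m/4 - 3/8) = 4*(m - 5)/(4*m + 1)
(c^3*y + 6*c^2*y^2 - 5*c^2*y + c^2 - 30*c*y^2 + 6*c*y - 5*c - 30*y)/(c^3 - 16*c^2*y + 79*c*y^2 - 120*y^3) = (c^3*y + 6*c^2*y^2 - 5*c^2*y + c^2 - 30*c*y^2 + 6*c*y - 5*c - 30*y)/(c^3 - 16*c^2*y + 79*c*y^2 - 120*y^3)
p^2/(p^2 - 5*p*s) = p/(p - 5*s)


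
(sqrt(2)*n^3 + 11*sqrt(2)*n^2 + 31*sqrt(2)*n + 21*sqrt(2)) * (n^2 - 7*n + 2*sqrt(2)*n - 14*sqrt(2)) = sqrt(2)*n^5 + 4*n^4 + 4*sqrt(2)*n^4 - 46*sqrt(2)*n^3 + 16*n^3 - 196*sqrt(2)*n^2 - 184*n^2 - 784*n - 147*sqrt(2)*n - 588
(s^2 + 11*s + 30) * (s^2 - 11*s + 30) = s^4 - 61*s^2 + 900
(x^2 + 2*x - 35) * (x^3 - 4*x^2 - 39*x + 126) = x^5 - 2*x^4 - 82*x^3 + 188*x^2 + 1617*x - 4410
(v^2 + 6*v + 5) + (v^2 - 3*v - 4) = 2*v^2 + 3*v + 1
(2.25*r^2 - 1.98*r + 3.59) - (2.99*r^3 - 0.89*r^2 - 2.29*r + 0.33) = -2.99*r^3 + 3.14*r^2 + 0.31*r + 3.26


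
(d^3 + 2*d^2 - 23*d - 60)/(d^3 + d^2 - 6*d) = (d^2 - d - 20)/(d*(d - 2))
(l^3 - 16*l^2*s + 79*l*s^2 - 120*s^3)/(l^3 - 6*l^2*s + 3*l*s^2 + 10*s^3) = (-l^2 + 11*l*s - 24*s^2)/(-l^2 + l*s + 2*s^2)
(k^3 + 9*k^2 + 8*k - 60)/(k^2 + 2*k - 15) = (k^2 + 4*k - 12)/(k - 3)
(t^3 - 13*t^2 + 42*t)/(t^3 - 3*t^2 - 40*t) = (-t^2 + 13*t - 42)/(-t^2 + 3*t + 40)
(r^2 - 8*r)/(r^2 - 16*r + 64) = r/(r - 8)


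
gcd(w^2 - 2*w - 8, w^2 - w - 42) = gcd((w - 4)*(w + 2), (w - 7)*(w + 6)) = 1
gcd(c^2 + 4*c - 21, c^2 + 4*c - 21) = c^2 + 4*c - 21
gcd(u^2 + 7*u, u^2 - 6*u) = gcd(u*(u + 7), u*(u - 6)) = u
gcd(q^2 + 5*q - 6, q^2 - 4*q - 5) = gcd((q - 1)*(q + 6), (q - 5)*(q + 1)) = 1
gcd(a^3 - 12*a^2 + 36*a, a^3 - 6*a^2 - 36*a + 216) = a^2 - 12*a + 36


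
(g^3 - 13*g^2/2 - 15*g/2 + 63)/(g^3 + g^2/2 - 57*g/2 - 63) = (2*g - 7)/(2*g + 7)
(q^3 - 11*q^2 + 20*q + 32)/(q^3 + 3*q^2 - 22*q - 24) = (q - 8)/(q + 6)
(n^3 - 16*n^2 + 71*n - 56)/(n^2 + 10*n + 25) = (n^3 - 16*n^2 + 71*n - 56)/(n^2 + 10*n + 25)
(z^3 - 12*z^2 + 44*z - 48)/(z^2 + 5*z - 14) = (z^2 - 10*z + 24)/(z + 7)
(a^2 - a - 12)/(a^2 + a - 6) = (a - 4)/(a - 2)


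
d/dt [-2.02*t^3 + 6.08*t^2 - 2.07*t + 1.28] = -6.06*t^2 + 12.16*t - 2.07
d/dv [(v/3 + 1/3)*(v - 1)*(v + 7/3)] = v^2 + 14*v/9 - 1/3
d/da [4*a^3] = 12*a^2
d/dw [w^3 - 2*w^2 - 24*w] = 3*w^2 - 4*w - 24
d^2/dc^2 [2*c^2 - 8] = 4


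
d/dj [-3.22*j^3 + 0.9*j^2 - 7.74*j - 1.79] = -9.66*j^2 + 1.8*j - 7.74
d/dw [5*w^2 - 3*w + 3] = 10*w - 3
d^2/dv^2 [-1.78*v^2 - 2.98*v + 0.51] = -3.56000000000000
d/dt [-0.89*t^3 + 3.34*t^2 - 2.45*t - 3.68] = -2.67*t^2 + 6.68*t - 2.45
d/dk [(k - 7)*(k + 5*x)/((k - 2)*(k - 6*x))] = (-(k - 7)*(k - 2)*(k + 5*x) - (k - 7)*(k - 6*x)*(k + 5*x) + (k - 2)*(k - 6*x)*(2*k + 5*x - 7))/((k - 2)^2*(k - 6*x)^2)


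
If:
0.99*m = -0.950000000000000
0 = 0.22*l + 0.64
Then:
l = -2.91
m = -0.96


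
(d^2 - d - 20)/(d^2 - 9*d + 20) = (d + 4)/(d - 4)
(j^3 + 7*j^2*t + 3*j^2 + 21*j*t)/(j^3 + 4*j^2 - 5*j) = (j^2 + 7*j*t + 3*j + 21*t)/(j^2 + 4*j - 5)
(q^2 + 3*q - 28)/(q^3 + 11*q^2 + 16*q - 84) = (q - 4)/(q^2 + 4*q - 12)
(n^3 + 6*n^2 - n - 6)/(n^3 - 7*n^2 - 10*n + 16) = (n^2 + 7*n + 6)/(n^2 - 6*n - 16)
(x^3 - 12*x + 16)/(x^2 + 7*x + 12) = (x^2 - 4*x + 4)/(x + 3)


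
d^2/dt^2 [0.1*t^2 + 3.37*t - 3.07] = 0.200000000000000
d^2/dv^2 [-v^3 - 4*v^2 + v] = -6*v - 8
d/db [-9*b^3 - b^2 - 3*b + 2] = -27*b^2 - 2*b - 3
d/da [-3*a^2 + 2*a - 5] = 2 - 6*a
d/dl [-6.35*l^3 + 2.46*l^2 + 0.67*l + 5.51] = -19.05*l^2 + 4.92*l + 0.67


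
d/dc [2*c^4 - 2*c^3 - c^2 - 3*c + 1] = 8*c^3 - 6*c^2 - 2*c - 3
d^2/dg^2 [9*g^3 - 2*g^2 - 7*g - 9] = 54*g - 4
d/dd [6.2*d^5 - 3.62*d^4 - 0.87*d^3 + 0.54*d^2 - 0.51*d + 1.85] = 31.0*d^4 - 14.48*d^3 - 2.61*d^2 + 1.08*d - 0.51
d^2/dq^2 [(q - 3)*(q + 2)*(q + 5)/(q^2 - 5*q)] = 4*(17*q^3 - 45*q^2 + 225*q - 375)/(q^3*(q^3 - 15*q^2 + 75*q - 125))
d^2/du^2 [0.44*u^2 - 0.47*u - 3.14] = 0.880000000000000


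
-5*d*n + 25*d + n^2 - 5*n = (-5*d + n)*(n - 5)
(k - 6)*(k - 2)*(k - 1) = k^3 - 9*k^2 + 20*k - 12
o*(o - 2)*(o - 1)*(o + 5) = o^4 + 2*o^3 - 13*o^2 + 10*o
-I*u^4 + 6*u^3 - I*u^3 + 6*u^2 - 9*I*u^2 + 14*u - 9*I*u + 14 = (u - 2*I)*(u + I)*(u + 7*I)*(-I*u - I)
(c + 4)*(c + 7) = c^2 + 11*c + 28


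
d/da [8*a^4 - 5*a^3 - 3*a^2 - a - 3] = 32*a^3 - 15*a^2 - 6*a - 1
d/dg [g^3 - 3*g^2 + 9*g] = 3*g^2 - 6*g + 9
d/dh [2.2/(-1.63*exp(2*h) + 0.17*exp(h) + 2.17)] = (7.172*exp(h) - 0.374)*exp(h)/(-1.63*exp(2*h) + 0.17*exp(h) + 2.17)^2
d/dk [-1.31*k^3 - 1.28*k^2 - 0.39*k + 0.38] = -3.93*k^2 - 2.56*k - 0.39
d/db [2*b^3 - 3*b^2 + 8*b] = 6*b^2 - 6*b + 8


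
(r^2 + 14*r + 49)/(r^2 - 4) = (r^2 + 14*r + 49)/(r^2 - 4)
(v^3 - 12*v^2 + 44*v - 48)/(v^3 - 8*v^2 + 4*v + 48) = (v - 2)/(v + 2)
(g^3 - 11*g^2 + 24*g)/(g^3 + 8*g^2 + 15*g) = (g^2 - 11*g + 24)/(g^2 + 8*g + 15)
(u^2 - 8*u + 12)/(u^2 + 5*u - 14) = (u - 6)/(u + 7)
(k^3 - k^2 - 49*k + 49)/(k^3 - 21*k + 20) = (k^2 - 49)/(k^2 + k - 20)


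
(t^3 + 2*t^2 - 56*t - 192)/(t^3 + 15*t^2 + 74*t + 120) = (t - 8)/(t + 5)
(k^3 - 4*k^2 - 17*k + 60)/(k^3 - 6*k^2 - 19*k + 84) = (k - 5)/(k - 7)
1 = 1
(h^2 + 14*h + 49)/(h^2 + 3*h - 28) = (h + 7)/(h - 4)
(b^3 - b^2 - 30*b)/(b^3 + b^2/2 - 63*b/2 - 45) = 2*b/(2*b + 3)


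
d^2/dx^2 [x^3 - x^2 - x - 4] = 6*x - 2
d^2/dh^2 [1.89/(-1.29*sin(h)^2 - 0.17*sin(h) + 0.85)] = (12.580596*sin(h)^4 + 1.243431*sin(h)^3 - 10.526733*sin(h)^2 - 2.213757*sin(h) - 4.254012)/(1.29*sin(h)^2 + 0.17*sin(h) - 0.85)^3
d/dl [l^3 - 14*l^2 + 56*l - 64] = 3*l^2 - 28*l + 56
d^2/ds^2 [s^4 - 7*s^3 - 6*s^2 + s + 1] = 12*s^2 - 42*s - 12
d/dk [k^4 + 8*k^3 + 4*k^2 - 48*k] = 4*k^3 + 24*k^2 + 8*k - 48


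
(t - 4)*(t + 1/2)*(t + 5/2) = t^3 - t^2 - 43*t/4 - 5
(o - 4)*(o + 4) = o^2 - 16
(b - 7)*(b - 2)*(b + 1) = b^3 - 8*b^2 + 5*b + 14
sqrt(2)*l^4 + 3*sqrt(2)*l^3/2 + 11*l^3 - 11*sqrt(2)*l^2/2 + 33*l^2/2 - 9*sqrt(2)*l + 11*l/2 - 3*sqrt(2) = (l + 1)*(l - sqrt(2)/2)*(l + 6*sqrt(2))*(sqrt(2)*l + sqrt(2)/2)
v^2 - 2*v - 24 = (v - 6)*(v + 4)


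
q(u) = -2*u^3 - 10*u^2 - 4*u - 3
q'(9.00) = -670.00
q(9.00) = -2307.00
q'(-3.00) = 2.00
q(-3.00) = -27.00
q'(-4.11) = -23.15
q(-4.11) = -16.63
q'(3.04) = -120.25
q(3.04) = -163.76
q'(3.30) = -135.34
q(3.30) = -196.97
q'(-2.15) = 11.26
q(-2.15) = -20.75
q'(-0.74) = 7.51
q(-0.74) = -4.71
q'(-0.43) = 3.49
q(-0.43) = -2.97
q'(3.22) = -130.61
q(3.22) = -186.34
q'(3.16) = -127.11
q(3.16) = -178.60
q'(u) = -6*u^2 - 20*u - 4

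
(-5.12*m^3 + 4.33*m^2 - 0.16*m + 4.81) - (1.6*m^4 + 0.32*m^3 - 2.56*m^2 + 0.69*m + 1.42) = -1.6*m^4 - 5.44*m^3 + 6.89*m^2 - 0.85*m + 3.39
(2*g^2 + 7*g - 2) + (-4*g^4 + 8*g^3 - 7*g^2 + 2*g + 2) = -4*g^4 + 8*g^3 - 5*g^2 + 9*g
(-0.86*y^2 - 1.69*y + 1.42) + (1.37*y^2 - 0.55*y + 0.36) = 0.51*y^2 - 2.24*y + 1.78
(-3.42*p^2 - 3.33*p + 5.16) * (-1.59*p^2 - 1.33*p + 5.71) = 5.4378*p^4 + 9.8433*p^3 - 23.3037*p^2 - 25.8771*p + 29.4636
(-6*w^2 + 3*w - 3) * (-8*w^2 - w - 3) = 48*w^4 - 18*w^3 + 39*w^2 - 6*w + 9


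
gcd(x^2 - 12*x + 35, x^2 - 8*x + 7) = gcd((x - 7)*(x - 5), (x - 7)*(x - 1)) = x - 7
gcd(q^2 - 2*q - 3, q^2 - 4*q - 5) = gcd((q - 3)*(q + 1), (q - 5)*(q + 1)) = q + 1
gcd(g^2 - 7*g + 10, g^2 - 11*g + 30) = g - 5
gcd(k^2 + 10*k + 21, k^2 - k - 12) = k + 3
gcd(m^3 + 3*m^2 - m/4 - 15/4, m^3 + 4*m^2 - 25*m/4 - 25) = m + 5/2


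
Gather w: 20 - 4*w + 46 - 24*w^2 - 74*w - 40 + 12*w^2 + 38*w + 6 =-12*w^2 - 40*w + 32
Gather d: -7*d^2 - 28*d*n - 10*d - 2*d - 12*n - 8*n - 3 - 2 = -7*d^2 + d*(-28*n - 12) - 20*n - 5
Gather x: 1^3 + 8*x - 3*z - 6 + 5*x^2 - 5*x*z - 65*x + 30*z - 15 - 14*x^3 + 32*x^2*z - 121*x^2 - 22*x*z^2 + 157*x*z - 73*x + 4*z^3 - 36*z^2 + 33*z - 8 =-14*x^3 + x^2*(32*z - 116) + x*(-22*z^2 + 152*z - 130) + 4*z^3 - 36*z^2 + 60*z - 28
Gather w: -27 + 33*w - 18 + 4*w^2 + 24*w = 4*w^2 + 57*w - 45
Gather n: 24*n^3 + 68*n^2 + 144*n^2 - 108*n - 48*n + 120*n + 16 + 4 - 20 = 24*n^3 + 212*n^2 - 36*n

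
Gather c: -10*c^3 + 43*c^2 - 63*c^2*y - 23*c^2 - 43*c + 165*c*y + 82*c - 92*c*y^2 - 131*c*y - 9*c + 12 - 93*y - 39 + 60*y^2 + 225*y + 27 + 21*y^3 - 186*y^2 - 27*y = -10*c^3 + c^2*(20 - 63*y) + c*(-92*y^2 + 34*y + 30) + 21*y^3 - 126*y^2 + 105*y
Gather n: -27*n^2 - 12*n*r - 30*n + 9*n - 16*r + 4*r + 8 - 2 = -27*n^2 + n*(-12*r - 21) - 12*r + 6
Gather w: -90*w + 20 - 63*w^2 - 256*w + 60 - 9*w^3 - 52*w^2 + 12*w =-9*w^3 - 115*w^2 - 334*w + 80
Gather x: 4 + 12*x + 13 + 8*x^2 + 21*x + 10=8*x^2 + 33*x + 27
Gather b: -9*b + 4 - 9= -9*b - 5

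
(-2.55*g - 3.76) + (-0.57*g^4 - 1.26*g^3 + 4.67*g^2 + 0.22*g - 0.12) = -0.57*g^4 - 1.26*g^3 + 4.67*g^2 - 2.33*g - 3.88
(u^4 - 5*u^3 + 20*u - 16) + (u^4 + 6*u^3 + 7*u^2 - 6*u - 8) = 2*u^4 + u^3 + 7*u^2 + 14*u - 24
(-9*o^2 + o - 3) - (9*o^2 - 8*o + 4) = -18*o^2 + 9*o - 7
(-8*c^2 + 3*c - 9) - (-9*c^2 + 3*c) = c^2 - 9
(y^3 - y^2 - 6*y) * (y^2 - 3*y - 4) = y^5 - 4*y^4 - 7*y^3 + 22*y^2 + 24*y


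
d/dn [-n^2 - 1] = -2*n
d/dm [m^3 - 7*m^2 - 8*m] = 3*m^2 - 14*m - 8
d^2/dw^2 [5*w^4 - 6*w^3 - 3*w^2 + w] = 60*w^2 - 36*w - 6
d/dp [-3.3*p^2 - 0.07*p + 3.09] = -6.6*p - 0.07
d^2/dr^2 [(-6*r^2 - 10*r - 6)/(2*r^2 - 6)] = 2*(-5*r^3 - 36*r^2 - 45*r - 36)/(r^6 - 9*r^4 + 27*r^2 - 27)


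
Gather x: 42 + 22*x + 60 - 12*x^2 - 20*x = -12*x^2 + 2*x + 102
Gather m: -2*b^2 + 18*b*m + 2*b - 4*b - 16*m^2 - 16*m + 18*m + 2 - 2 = -2*b^2 - 2*b - 16*m^2 + m*(18*b + 2)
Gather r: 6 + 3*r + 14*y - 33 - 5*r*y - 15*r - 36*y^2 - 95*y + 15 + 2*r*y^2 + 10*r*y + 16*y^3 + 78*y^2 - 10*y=r*(2*y^2 + 5*y - 12) + 16*y^3 + 42*y^2 - 91*y - 12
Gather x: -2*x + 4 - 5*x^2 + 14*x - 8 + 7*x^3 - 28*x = 7*x^3 - 5*x^2 - 16*x - 4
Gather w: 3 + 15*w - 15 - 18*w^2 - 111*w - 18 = -18*w^2 - 96*w - 30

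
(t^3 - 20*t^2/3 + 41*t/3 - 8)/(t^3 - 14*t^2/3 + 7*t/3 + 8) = (t - 1)/(t + 1)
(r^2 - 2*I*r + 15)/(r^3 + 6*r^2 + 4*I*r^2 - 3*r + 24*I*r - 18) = (r - 5*I)/(r^2 + r*(6 + I) + 6*I)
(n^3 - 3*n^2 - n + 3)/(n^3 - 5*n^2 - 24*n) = (-n^3 + 3*n^2 + n - 3)/(n*(-n^2 + 5*n + 24))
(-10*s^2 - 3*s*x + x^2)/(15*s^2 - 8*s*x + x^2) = (2*s + x)/(-3*s + x)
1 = 1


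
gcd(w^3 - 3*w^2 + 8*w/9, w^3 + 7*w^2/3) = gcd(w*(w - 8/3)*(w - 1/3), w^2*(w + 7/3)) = w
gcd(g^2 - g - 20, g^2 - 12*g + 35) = g - 5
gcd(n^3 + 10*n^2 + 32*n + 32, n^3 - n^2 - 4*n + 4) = n + 2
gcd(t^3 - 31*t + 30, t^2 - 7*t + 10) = t - 5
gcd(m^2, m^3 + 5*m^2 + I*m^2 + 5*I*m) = m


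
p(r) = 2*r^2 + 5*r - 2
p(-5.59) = 32.55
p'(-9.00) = -31.00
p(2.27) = 19.66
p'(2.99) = 16.96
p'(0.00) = 5.00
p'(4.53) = 23.12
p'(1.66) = 11.64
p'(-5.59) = -17.36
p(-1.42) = -5.07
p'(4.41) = 22.64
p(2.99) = 30.83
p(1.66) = 11.81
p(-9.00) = 115.00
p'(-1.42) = -0.68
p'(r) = 4*r + 5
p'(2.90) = 16.60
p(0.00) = -2.00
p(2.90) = 29.32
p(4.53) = 61.69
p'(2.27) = 14.08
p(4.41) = 58.95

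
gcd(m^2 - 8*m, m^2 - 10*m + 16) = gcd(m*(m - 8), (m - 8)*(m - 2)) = m - 8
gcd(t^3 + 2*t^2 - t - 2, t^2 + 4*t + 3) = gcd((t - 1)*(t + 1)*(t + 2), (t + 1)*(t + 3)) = t + 1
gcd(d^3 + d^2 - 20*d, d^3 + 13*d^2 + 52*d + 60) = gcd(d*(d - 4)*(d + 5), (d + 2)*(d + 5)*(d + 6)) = d + 5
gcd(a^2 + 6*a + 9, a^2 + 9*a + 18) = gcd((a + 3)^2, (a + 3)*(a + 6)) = a + 3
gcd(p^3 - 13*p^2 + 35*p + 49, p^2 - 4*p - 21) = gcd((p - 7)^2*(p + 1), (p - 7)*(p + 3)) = p - 7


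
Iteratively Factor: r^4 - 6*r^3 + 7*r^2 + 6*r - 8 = (r - 2)*(r^3 - 4*r^2 - r + 4) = (r - 2)*(r - 1)*(r^2 - 3*r - 4) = (r - 2)*(r - 1)*(r + 1)*(r - 4)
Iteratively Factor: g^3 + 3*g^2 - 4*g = (g - 1)*(g^2 + 4*g) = (g - 1)*(g + 4)*(g)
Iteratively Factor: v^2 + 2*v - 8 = (v - 2)*(v + 4)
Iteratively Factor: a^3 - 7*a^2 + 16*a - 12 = (a - 2)*(a^2 - 5*a + 6) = (a - 3)*(a - 2)*(a - 2)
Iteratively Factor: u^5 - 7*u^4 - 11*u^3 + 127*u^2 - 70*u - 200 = (u - 5)*(u^4 - 2*u^3 - 21*u^2 + 22*u + 40) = (u - 5)*(u + 1)*(u^3 - 3*u^2 - 18*u + 40) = (u - 5)^2*(u + 1)*(u^2 + 2*u - 8) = (u - 5)^2*(u - 2)*(u + 1)*(u + 4)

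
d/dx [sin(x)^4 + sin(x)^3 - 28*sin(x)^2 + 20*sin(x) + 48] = (4*sin(x)^3 + 3*sin(x)^2 - 56*sin(x) + 20)*cos(x)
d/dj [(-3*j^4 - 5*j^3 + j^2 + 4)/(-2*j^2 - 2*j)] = (6*j^5 + 14*j^4 + 10*j^3 - j^2 + 8*j + 4)/(2*j^2*(j^2 + 2*j + 1))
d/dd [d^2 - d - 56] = 2*d - 1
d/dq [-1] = 0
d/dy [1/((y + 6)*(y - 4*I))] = ((-y + 4*I)*(y + 6) - (y - 4*I)^2)/((y + 6)^2*(y - 4*I)^3)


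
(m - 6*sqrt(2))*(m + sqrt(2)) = m^2 - 5*sqrt(2)*m - 12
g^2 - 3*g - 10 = (g - 5)*(g + 2)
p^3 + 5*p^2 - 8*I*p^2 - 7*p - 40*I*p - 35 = (p + 5)*(p - 7*I)*(p - I)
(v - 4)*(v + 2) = v^2 - 2*v - 8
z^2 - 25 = (z - 5)*(z + 5)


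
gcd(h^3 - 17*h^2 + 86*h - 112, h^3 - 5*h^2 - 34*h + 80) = h^2 - 10*h + 16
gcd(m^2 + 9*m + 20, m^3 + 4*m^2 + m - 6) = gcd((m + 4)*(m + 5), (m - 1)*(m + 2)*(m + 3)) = 1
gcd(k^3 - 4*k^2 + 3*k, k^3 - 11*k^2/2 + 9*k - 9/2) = k^2 - 4*k + 3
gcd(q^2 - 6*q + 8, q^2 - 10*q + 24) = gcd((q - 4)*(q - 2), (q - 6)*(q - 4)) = q - 4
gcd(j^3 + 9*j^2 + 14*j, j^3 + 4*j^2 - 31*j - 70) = j^2 + 9*j + 14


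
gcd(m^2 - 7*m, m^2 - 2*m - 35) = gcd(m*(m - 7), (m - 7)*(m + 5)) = m - 7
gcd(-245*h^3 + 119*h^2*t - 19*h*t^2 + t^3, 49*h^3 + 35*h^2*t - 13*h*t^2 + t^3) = 49*h^2 - 14*h*t + t^2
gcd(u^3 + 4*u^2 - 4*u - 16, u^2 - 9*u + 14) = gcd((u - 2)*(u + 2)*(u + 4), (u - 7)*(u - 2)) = u - 2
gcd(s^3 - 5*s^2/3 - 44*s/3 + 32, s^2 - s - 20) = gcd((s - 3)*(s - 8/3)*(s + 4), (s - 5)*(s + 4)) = s + 4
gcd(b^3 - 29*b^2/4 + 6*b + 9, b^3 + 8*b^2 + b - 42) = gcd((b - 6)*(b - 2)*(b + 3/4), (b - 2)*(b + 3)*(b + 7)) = b - 2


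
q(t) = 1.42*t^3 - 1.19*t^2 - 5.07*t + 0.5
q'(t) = 4.26*t^2 - 2.38*t - 5.07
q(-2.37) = -13.07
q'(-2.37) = 24.50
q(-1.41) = 1.30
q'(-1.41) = 6.76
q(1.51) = -4.98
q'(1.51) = 1.05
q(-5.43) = -234.40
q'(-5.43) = 133.46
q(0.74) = -3.33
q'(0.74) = -4.50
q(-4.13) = -98.89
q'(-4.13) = 77.42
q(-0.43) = 2.35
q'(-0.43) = -3.26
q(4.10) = 57.58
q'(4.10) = 56.78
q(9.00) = 893.66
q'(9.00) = 318.57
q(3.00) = 12.92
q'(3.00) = 26.13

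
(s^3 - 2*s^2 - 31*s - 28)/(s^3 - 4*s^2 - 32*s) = (s^2 - 6*s - 7)/(s*(s - 8))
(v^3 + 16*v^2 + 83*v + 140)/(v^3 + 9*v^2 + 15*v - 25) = (v^2 + 11*v + 28)/(v^2 + 4*v - 5)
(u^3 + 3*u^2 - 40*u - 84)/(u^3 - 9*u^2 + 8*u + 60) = (u + 7)/(u - 5)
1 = 1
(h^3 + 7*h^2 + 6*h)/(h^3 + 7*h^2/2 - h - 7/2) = 2*h*(h + 6)/(2*h^2 + 5*h - 7)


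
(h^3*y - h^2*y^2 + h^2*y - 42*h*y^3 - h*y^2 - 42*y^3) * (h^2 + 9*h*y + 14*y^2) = h^5*y + 8*h^4*y^2 + h^4*y - 37*h^3*y^3 + 8*h^3*y^2 - 392*h^2*y^4 - 37*h^2*y^3 - 588*h*y^5 - 392*h*y^4 - 588*y^5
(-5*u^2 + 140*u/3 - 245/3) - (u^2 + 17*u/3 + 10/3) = -6*u^2 + 41*u - 85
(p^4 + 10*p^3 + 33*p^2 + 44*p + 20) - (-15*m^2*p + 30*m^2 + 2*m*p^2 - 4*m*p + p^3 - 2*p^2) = 15*m^2*p - 30*m^2 - 2*m*p^2 + 4*m*p + p^4 + 9*p^3 + 35*p^2 + 44*p + 20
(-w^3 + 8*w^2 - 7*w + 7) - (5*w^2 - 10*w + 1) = -w^3 + 3*w^2 + 3*w + 6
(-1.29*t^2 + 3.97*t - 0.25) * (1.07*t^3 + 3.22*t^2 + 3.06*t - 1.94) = -1.3803*t^5 + 0.0941000000000001*t^4 + 8.5685*t^3 + 13.8458*t^2 - 8.4668*t + 0.485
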